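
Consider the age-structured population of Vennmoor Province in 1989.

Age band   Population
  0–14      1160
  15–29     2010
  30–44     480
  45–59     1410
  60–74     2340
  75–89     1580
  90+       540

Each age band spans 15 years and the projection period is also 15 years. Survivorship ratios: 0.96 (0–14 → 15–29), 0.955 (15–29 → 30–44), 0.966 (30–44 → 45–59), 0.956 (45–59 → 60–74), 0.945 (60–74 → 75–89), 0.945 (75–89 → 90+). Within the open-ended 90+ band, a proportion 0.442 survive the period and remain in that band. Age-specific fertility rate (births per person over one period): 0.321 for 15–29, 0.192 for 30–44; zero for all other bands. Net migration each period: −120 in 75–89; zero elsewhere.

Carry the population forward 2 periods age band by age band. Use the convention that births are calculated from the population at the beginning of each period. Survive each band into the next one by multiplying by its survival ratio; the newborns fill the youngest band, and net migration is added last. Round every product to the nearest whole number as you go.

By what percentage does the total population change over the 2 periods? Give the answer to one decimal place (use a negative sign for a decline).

(Bands numbered youngest = 1 to oldest = 7.)
— Period 1 —
Births: 2010 * 0.321 = 645 ; 480 * 0.192 = 92 → total 737
Band 2: 1160 * 0.96 = 1114
Band 3: 2010 * 0.955 = 1920
Band 4: 480 * 0.966 = 464
Band 5: 1410 * 0.956 = 1348
Band 6: 2340 * 0.945 = 2211
Band 7: 1580 * 0.945 + 540 * 0.442 = 1493 + 239 = 1732
Net migration: Band 6 − 120 → 2091
End of period: [737, 1114, 1920, 464, 1348, 2091, 1732]
— Period 2 —
Births: 1114 * 0.321 = 358 ; 1920 * 0.192 = 369 → total 727
Band 2: 737 * 0.96 = 708
Band 3: 1114 * 0.955 = 1064
Band 4: 1920 * 0.966 = 1855
Band 5: 464 * 0.956 = 444
Band 6: 1348 * 0.945 = 1274
Band 7: 2091 * 0.945 + 1732 * 0.442 = 1976 + 766 = 2742
Net migration: Band 6 − 120 → 1154
End of period: [727, 708, 1064, 1855, 444, 1154, 2742]
Total: 9520 → 8694; change = -826; percentage change = -8.7%

-8.7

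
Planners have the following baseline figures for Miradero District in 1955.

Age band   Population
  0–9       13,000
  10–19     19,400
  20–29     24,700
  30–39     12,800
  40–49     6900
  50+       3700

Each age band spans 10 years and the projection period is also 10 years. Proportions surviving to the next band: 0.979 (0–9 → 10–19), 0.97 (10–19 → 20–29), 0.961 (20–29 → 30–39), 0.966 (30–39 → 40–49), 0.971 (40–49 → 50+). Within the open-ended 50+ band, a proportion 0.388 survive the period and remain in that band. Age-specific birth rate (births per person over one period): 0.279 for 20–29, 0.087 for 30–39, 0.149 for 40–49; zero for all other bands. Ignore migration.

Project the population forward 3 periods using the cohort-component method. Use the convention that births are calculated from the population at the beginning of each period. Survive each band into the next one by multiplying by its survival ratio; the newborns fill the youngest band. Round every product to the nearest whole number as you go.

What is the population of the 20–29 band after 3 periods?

8578

Numbering the groups 1..6 from youngest to oldest:
[period 1]
Births: 24700 × 0.279 = 6891, 12800 × 0.087 = 1114, 6900 × 0.149 = 1028 → total 9033
Group 2: 13000 × 0.979 = 12727
Group 3: 19400 × 0.97 = 18818
Group 4: 24700 × 0.961 = 23737
Group 5: 12800 × 0.966 = 12365
Group 6: 6900 × 0.971 + 3700 × 0.388 = 6700 + 1436 = 8136
End of period: [9033, 12727, 18818, 23737, 12365, 8136]
[period 2]
Births: 18818 × 0.279 = 5250, 23737 × 0.087 = 2065, 12365 × 0.149 = 1842 → total 9157
Group 2: 9033 × 0.979 = 8843
Group 3: 12727 × 0.97 = 12345
Group 4: 18818 × 0.961 = 18084
Group 5: 23737 × 0.966 = 22930
Group 6: 12365 × 0.971 + 8136 × 0.388 = 12006 + 3157 = 15163
End of period: [9157, 8843, 12345, 18084, 22930, 15163]
[period 3]
Births: 12345 × 0.279 = 3444, 18084 × 0.087 = 1573, 22930 × 0.149 = 3417 → total 8434
Group 2: 9157 × 0.979 = 8965
Group 3: 8843 × 0.97 = 8578
Group 4: 12345 × 0.961 = 11864
Group 5: 18084 × 0.966 = 17469
Group 6: 22930 × 0.971 + 15163 × 0.388 = 22265 + 5883 = 28148
End of period: [8434, 8965, 8578, 11864, 17469, 28148]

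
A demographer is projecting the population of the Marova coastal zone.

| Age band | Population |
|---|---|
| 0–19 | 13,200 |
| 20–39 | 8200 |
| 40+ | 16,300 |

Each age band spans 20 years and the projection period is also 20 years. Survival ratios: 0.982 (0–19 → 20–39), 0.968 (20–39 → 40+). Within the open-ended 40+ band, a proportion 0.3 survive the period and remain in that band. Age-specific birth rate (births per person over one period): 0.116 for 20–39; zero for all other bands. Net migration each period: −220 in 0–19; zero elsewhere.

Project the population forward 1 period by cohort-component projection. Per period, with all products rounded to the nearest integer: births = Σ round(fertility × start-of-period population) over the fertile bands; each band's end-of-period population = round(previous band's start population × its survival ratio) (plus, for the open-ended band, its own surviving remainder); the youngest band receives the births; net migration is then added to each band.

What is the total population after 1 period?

26521

Period 1:
Births: 8200 × 0.116 = 951
20–39: 13200 × 0.982 = 12962
40+: 8200 × 0.968 + 16300 × 0.3 = 7938 + 4890 = 12828
Net migration: 0–19 − 220 → 731
End of period: [731, 12962, 12828]
Total after period 1: 731 + 12962 + 12828 = 26521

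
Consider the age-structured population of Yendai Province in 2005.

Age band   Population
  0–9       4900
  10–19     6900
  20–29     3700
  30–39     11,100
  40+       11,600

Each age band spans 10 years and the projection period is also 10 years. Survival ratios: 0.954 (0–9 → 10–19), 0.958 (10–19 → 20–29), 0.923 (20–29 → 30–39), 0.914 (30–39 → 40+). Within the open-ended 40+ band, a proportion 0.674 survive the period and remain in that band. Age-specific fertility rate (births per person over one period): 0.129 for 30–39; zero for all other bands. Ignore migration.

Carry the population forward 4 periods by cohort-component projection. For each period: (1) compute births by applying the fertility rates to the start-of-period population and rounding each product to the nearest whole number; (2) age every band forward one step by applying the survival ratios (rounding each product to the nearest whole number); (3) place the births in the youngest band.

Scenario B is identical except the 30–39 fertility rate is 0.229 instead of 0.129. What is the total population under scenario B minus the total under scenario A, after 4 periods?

Numbering the groups 1..5 from youngest to oldest:
Period 1:
Births: 11100 × 0.129 = 1432
Group 2: 4900 × 0.954 = 4675
Group 3: 6900 × 0.958 = 6610
Group 4: 3700 × 0.923 = 3415
Group 5: 11100 × 0.914 + 11600 × 0.674 = 10145 + 7818 = 17963
End of period: [1432, 4675, 6610, 3415, 17963]
Period 2:
Births: 3415 × 0.129 = 441
Group 2: 1432 × 0.954 = 1366
Group 3: 4675 × 0.958 = 4479
Group 4: 6610 × 0.923 = 6101
Group 5: 3415 × 0.914 + 17963 × 0.674 = 3121 + 12107 = 15228
End of period: [441, 1366, 4479, 6101, 15228]
Period 3:
Births: 6101 × 0.129 = 787
Group 2: 441 × 0.954 = 421
Group 3: 1366 × 0.958 = 1309
Group 4: 4479 × 0.923 = 4134
Group 5: 6101 × 0.914 + 15228 × 0.674 = 5576 + 10264 = 15840
End of period: [787, 421, 1309, 4134, 15840]
Period 4:
Births: 4134 × 0.129 = 533
Group 2: 787 × 0.954 = 751
Group 3: 421 × 0.958 = 403
Group 4: 1309 × 0.923 = 1208
Group 5: 4134 × 0.914 + 15840 × 0.674 = 3778 + 10676 = 14454
End of period: [533, 751, 403, 1208, 14454]
Scenario A total after 4 periods: 17349
Scenario B projection —
Period 1:
Births: 11100 × 0.229 = 2542
Group 2: 4900 × 0.954 = 4675
Group 3: 6900 × 0.958 = 6610
Group 4: 3700 × 0.923 = 3415
Group 5: 11100 × 0.914 + 11600 × 0.674 = 10145 + 7818 = 17963
End of period: [2542, 4675, 6610, 3415, 17963]
Period 2:
Births: 3415 × 0.229 = 782
Group 2: 2542 × 0.954 = 2425
Group 3: 4675 × 0.958 = 4479
Group 4: 6610 × 0.923 = 6101
Group 5: 3415 × 0.914 + 17963 × 0.674 = 3121 + 12107 = 15228
End of period: [782, 2425, 4479, 6101, 15228]
Period 3:
Births: 6101 × 0.229 = 1397
Group 2: 782 × 0.954 = 746
Group 3: 2425 × 0.958 = 2323
Group 4: 4479 × 0.923 = 4134
Group 5: 6101 × 0.914 + 15228 × 0.674 = 5576 + 10264 = 15840
End of period: [1397, 746, 2323, 4134, 15840]
Period 4:
Births: 4134 × 0.229 = 947
Group 2: 1397 × 0.954 = 1333
Group 3: 746 × 0.958 = 715
Group 4: 2323 × 0.923 = 2144
Group 5: 4134 × 0.914 + 15840 × 0.674 = 3778 + 10676 = 14454
End of period: [947, 1333, 715, 2144, 14454]
Scenario B total after 4 periods: 19593
Difference B − A = 19593 − 17349 = 2244

2244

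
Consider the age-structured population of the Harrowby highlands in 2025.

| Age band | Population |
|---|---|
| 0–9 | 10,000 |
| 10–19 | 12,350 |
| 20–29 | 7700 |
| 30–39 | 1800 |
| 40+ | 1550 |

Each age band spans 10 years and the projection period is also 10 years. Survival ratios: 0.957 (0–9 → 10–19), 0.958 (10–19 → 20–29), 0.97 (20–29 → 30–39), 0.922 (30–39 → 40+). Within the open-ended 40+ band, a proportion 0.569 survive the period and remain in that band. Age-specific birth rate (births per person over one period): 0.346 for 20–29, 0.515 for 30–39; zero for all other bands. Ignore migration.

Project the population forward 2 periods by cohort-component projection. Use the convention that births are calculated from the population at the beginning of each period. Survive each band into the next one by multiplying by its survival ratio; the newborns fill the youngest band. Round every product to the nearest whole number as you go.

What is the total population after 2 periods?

Numbering the groups 1..5 from youngest to oldest:
Period 1.
Births: 7700 × 0.346 = 2664 ; 1800 × 0.515 = 927 → total 3591
Group 2: 10000 × 0.957 = 9570
Group 3: 12350 × 0.958 = 11831
Group 4: 7700 × 0.97 = 7469
Group 5: 1800 × 0.922 + 1550 × 0.569 = 1660 + 882 = 2542
End of period: [3591, 9570, 11831, 7469, 2542]
Period 2.
Births: 11831 × 0.346 = 4094 ; 7469 × 0.515 = 3847 → total 7941
Group 2: 3591 × 0.957 = 3437
Group 3: 9570 × 0.958 = 9168
Group 4: 11831 × 0.97 = 11476
Group 5: 7469 × 0.922 + 2542 × 0.569 = 6886 + 1446 = 8332
End of period: [7941, 3437, 9168, 11476, 8332]
Total after period 2: 7941 + 3437 + 9168 + 11476 + 8332 = 40354

40354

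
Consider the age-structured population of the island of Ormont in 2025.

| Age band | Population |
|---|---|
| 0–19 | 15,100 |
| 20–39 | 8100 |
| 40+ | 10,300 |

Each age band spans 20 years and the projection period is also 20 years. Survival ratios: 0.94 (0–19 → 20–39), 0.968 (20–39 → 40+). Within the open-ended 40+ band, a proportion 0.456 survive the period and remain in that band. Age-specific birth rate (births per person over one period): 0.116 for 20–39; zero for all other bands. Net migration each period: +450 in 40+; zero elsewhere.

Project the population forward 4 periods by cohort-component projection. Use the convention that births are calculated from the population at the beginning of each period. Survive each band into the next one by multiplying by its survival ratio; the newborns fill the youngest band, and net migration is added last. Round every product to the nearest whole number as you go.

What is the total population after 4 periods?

7003

Call the bands 1 to 3, youngest first.
[period 1]
Births: 8100 × 0.116 = 940
Band 2: 15100 × 0.94 = 14194
Band 3: 8100 × 0.968 + 10300 × 0.456 = 7841 + 4697 = 12538
Net migration: Band 3 + 450 → 12988
Population now: 0–19=940, 20–39=14194, 40+=12988
[period 2]
Births: 14194 × 0.116 = 1647
Band 2: 940 × 0.94 = 884
Band 3: 14194 × 0.968 + 12988 × 0.456 = 13740 + 5923 = 19663
Net migration: Band 3 + 450 → 20113
Population now: 0–19=1647, 20–39=884, 40+=20113
[period 3]
Births: 884 × 0.116 = 103
Band 2: 1647 × 0.94 = 1548
Band 3: 884 × 0.968 + 20113 × 0.456 = 856 + 9172 = 10028
Net migration: Band 3 + 450 → 10478
Population now: 0–19=103, 20–39=1548, 40+=10478
[period 4]
Births: 1548 × 0.116 = 180
Band 2: 103 × 0.94 = 97
Band 3: 1548 × 0.968 + 10478 × 0.456 = 1498 + 4778 = 6276
Net migration: Band 3 + 450 → 6726
Population now: 0–19=180, 20–39=97, 40+=6726
Total after period 4: 180 + 97 + 6726 = 7003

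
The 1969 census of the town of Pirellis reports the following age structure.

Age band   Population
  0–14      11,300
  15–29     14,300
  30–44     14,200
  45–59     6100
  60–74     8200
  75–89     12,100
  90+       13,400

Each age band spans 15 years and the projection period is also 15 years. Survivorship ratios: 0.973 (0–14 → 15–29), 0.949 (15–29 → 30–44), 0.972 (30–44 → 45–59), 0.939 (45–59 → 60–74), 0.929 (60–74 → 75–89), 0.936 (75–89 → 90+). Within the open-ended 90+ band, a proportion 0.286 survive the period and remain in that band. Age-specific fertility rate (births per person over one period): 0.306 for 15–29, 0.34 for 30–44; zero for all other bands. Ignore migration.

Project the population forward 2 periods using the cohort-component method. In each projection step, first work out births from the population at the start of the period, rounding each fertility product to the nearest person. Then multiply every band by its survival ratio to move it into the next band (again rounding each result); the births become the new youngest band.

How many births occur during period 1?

After projecting period 1:
Births: 14300 × 0.306 = 4376 ; 14200 × 0.34 = 4828 → 9204
15–29: 11300 × 0.973 = 10995
30–44: 14300 × 0.949 = 13571
45–59: 14200 × 0.972 = 13802
60–74: 6100 × 0.939 = 5728
75–89: 8200 × 0.929 = 7618
90+: 12100 × 0.936 + 13400 × 0.286 = 11326 + 3832 = 15158
Population now: 0–14=9204, 15–29=10995, 30–44=13571, 45–59=13802, 60–74=5728, 75–89=7618, 90+=15158

9204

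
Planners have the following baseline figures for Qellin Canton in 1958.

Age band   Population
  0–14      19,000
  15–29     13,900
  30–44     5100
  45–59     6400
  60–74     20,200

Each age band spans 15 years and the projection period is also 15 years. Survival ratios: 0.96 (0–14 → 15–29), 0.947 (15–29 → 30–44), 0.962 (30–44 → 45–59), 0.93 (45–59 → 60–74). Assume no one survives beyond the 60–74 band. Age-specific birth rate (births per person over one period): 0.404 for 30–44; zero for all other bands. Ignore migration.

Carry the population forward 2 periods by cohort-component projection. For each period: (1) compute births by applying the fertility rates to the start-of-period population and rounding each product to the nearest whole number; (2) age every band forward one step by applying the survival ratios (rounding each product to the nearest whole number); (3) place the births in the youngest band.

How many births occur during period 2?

5318

Call the groups 1 to 5, youngest first.
Period 1.
Births: 5100 × 0.404 = 2060
Group 2: 19000 × 0.96 = 18240
Group 3: 13900 × 0.947 = 13163
Group 4: 5100 × 0.962 = 4906
Group 5: 6400 × 0.93 = 5952
Population now: 0–14=2060, 15–29=18240, 30–44=13163, 45–59=4906, 60–74=5952
Period 2.
Births: 13163 × 0.404 = 5318
Group 2: 2060 × 0.96 = 1978
Group 3: 18240 × 0.947 = 17273
Group 4: 13163 × 0.962 = 12663
Group 5: 4906 × 0.93 = 4563
Population now: 0–14=5318, 15–29=1978, 30–44=17273, 45–59=12663, 60–74=4563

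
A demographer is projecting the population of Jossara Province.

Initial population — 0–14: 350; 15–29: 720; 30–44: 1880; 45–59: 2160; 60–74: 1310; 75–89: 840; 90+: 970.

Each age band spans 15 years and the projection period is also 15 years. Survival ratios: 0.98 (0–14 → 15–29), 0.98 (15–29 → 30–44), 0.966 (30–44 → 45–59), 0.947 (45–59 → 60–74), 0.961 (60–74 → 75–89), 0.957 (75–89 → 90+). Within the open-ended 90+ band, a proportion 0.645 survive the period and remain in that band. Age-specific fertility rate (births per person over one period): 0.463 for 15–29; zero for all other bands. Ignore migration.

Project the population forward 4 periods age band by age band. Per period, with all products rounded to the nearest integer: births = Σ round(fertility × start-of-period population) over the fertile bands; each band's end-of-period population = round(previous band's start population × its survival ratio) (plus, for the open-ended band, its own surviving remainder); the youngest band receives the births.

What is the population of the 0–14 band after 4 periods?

72

Period 1:
Births: 720 * 0.463 = 333
15–29: 350 * 0.98 = 343
30–44: 720 * 0.98 = 706
45–59: 1880 * 0.966 = 1816
60–74: 2160 * 0.947 = 2046
75–89: 1310 * 0.961 = 1259
90+: 840 * 0.957 + 970 * 0.645 = 804 + 626 = 1430
→ [333, 343, 706, 1816, 2046, 1259, 1430]
Period 2:
Births: 343 * 0.463 = 159
15–29: 333 * 0.98 = 326
30–44: 343 * 0.98 = 336
45–59: 706 * 0.966 = 682
60–74: 1816 * 0.947 = 1720
75–89: 2046 * 0.961 = 1966
90+: 1259 * 0.957 + 1430 * 0.645 = 1205 + 922 = 2127
→ [159, 326, 336, 682, 1720, 1966, 2127]
Period 3:
Births: 326 * 0.463 = 151
15–29: 159 * 0.98 = 156
30–44: 326 * 0.98 = 319
45–59: 336 * 0.966 = 325
60–74: 682 * 0.947 = 646
75–89: 1720 * 0.961 = 1653
90+: 1966 * 0.957 + 2127 * 0.645 = 1881 + 1372 = 3253
→ [151, 156, 319, 325, 646, 1653, 3253]
Period 4:
Births: 156 * 0.463 = 72
15–29: 151 * 0.98 = 148
30–44: 156 * 0.98 = 153
45–59: 319 * 0.966 = 308
60–74: 325 * 0.947 = 308
75–89: 646 * 0.961 = 621
90+: 1653 * 0.957 + 3253 * 0.645 = 1582 + 2098 = 3680
→ [72, 148, 153, 308, 308, 621, 3680]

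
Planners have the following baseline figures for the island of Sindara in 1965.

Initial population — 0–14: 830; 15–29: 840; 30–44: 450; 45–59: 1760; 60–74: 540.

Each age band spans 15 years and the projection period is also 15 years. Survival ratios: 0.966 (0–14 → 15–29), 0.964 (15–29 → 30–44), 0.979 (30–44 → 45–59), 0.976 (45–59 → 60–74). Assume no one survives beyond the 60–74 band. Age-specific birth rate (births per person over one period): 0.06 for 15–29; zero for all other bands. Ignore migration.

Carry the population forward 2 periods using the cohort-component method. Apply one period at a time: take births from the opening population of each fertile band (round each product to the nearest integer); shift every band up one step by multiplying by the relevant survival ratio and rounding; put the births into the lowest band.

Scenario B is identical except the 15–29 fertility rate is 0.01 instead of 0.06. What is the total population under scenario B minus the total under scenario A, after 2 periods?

— Period 1 —
Births: 840 × 0.06 = 50
15–29: 830 × 0.966 = 802
30–44: 840 × 0.964 = 810
45–59: 450 × 0.979 = 441
60–74: 1760 × 0.976 = 1718
Population now: 0–14=50, 15–29=802, 30–44=810, 45–59=441, 60–74=1718
— Period 2 —
Births: 802 × 0.06 = 48
15–29: 50 × 0.966 = 48
30–44: 802 × 0.964 = 773
45–59: 810 × 0.979 = 793
60–74: 441 × 0.976 = 430
Population now: 0–14=48, 15–29=48, 30–44=773, 45–59=793, 60–74=430
Scenario A total after 2 periods: 2092
Scenario B projection —
— Period 1 —
Births: 840 × 0.01 = 8
15–29: 830 × 0.966 = 802
30–44: 840 × 0.964 = 810
45–59: 450 × 0.979 = 441
60–74: 1760 × 0.976 = 1718
Population now: 0–14=8, 15–29=802, 30–44=810, 45–59=441, 60–74=1718
— Period 2 —
Births: 802 × 0.01 = 8
15–29: 8 × 0.966 = 8
30–44: 802 × 0.964 = 773
45–59: 810 × 0.979 = 793
60–74: 441 × 0.976 = 430
Population now: 0–14=8, 15–29=8, 30–44=773, 45–59=793, 60–74=430
Scenario B total after 2 periods: 2012
Difference B − A = 2012 − 2092 = -80

-80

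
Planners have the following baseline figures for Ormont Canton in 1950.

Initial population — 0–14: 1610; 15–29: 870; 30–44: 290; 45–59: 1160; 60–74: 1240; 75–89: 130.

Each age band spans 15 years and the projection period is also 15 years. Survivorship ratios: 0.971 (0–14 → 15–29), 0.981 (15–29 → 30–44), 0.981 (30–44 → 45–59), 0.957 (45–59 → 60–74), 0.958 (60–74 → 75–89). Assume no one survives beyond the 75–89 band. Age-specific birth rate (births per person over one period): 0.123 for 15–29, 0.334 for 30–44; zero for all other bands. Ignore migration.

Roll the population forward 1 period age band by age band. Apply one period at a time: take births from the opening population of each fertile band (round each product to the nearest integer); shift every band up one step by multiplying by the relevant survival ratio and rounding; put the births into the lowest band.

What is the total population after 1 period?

5202

Let band 1 be 0–14 through band 6 = 75–89.
After projecting period 1:
Births: 870 × 0.123 = 107 ; 290 × 0.334 = 97 — total 204
Band 2: 1610 × 0.971 = 1563
Band 3: 870 × 0.981 = 853
Band 4: 290 × 0.981 = 284
Band 5: 1160 × 0.957 = 1110
Band 6: 1240 × 0.958 = 1188
→ [204, 1563, 853, 284, 1110, 1188]
Total after period 1: 204 + 1563 + 853 + 284 + 1110 + 1188 = 5202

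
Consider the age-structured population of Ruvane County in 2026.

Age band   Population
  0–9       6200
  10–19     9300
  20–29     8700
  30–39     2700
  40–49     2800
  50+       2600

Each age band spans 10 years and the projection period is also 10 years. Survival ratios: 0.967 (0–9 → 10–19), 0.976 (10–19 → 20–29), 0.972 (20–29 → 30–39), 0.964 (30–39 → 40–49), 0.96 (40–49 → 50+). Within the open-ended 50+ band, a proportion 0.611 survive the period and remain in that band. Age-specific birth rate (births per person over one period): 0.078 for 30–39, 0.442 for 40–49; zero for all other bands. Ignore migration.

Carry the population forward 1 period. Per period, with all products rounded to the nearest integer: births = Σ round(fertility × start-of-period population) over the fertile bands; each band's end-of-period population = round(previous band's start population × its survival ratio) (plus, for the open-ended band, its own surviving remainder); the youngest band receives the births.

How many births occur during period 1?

Period 1:
Births: 2700 × 0.078 = 211 ; 2800 × 0.442 = 1238 → 1449
10–19: 6200 × 0.967 = 5995
20–29: 9300 × 0.976 = 9077
30–39: 8700 × 0.972 = 8456
40–49: 2700 × 0.964 = 2603
50+: 2800 × 0.96 + 2600 × 0.611 = 2688 + 1589 = 4277
End of period: [1449, 5995, 9077, 8456, 2603, 4277]

1449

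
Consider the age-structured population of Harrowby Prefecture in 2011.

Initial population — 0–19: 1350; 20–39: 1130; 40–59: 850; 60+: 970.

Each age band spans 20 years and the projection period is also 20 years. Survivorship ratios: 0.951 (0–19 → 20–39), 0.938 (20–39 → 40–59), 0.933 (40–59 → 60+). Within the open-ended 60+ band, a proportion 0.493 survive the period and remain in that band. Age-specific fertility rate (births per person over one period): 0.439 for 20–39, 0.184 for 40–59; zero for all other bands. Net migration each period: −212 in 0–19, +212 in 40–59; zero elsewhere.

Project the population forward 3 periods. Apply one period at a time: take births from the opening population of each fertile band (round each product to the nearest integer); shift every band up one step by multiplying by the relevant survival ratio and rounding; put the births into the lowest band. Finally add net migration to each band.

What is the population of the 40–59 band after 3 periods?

Numbering the groups 1..4 from youngest to oldest:
After projecting period 1:
Births: 1130 × 0.439 = 496  |  850 × 0.184 = 156 ⇒ total 652
Group 2: 1350 × 0.951 = 1284
Group 3: 1130 × 0.938 = 1060
Group 4: 850 × 0.933 + 970 × 0.493 = 793 + 478 = 1271
Net migration: Group 1 − 212 → 440; Group 3 + 212 → 1272
End of period: [440, 1284, 1272, 1271]
After projecting period 2:
Births: 1284 × 0.439 = 564  |  1272 × 0.184 = 234 ⇒ total 798
Group 2: 440 × 0.951 = 418
Group 3: 1284 × 0.938 = 1204
Group 4: 1272 × 0.933 + 1271 × 0.493 = 1187 + 627 = 1814
Net migration: Group 1 − 212 → 586; Group 3 + 212 → 1416
End of period: [586, 418, 1416, 1814]
After projecting period 3:
Births: 418 × 0.439 = 184  |  1416 × 0.184 = 261 ⇒ total 445
Group 2: 586 × 0.951 = 557
Group 3: 418 × 0.938 = 392
Group 4: 1416 × 0.933 + 1814 × 0.493 = 1321 + 894 = 2215
Net migration: Group 1 − 212 → 233; Group 3 + 212 → 604
End of period: [233, 557, 604, 2215]

604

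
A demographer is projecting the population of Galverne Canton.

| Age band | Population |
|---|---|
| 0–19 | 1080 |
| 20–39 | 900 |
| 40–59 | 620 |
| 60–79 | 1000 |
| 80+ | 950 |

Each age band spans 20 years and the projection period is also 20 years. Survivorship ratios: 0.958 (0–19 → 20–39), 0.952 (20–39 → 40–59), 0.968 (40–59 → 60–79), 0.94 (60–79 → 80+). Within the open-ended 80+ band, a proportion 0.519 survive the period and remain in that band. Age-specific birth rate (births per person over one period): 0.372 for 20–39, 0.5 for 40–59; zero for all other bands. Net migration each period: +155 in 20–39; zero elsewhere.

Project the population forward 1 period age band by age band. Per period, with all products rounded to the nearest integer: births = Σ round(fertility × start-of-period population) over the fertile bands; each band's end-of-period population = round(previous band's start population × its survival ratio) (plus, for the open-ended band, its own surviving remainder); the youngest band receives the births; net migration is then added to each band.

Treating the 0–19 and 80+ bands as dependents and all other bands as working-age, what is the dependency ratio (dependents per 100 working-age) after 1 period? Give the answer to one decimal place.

Numbering the groups 1..5 from youngest to oldest:
Period 1.
Births: 900 * 0.372 = 335 ; 620 * 0.5 = 310 ⇒ total 645
Group 2: 1080 * 0.958 = 1035
Group 3: 900 * 0.952 = 857
Group 4: 620 * 0.968 = 600
Group 5: 1000 * 0.94 + 950 * 0.519 = 940 + 493 = 1433
Net migration: Group 2 + 155 → 1190
→ [645, 1190, 857, 600, 1433]
Dependents (band 0–19 + band 80+) = 645 + 1433 = 2078; working-age = 2647; ratio = 2078/2647 × 100 = 78.5

78.5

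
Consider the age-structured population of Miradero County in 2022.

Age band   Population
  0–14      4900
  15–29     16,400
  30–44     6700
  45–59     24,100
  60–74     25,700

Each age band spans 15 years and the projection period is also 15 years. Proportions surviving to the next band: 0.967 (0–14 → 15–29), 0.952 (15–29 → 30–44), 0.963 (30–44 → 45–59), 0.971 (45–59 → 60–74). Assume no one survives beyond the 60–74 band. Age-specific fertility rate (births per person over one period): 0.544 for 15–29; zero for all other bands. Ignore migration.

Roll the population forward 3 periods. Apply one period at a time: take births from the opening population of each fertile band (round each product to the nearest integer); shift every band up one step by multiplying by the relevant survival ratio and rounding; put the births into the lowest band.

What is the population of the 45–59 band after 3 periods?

4344

Period 1.
Births: 16400 × 0.544 = 8922
15–29: 4900 × 0.967 = 4738
30–44: 16400 × 0.952 = 15613
45–59: 6700 × 0.963 = 6452
60–74: 24100 × 0.971 = 23401
→ [8922, 4738, 15613, 6452, 23401]
Period 2.
Births: 4738 × 0.544 = 2577
15–29: 8922 × 0.967 = 8628
30–44: 4738 × 0.952 = 4511
45–59: 15613 × 0.963 = 15035
60–74: 6452 × 0.971 = 6265
→ [2577, 8628, 4511, 15035, 6265]
Period 3.
Births: 8628 × 0.544 = 4694
15–29: 2577 × 0.967 = 2492
30–44: 8628 × 0.952 = 8214
45–59: 4511 × 0.963 = 4344
60–74: 15035 × 0.971 = 14599
→ [4694, 2492, 8214, 4344, 14599]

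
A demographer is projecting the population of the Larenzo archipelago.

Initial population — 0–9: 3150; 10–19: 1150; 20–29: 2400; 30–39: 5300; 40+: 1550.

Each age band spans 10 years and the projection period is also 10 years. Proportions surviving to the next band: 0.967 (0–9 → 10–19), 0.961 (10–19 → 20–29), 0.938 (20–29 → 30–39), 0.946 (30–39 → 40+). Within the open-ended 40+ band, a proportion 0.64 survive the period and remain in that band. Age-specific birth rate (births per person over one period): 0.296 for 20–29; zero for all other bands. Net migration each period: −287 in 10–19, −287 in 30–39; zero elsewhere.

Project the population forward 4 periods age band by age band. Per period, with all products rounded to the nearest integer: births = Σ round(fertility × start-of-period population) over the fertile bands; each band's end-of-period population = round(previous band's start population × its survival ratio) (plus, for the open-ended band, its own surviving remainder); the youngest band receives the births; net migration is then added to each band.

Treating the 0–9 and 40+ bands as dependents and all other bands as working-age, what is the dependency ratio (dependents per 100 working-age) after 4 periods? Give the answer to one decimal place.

869.8

Numbering the bands 1..5 from youngest to oldest:
After projecting period 1:
Births: 2400 × 0.296 = 710
Band 2: 3150 × 0.967 = 3046
Band 3: 1150 × 0.961 = 1105
Band 4: 2400 × 0.938 = 2251
Band 5: 5300 × 0.946 + 1550 × 0.64 = 5014 + 992 = 6006
Net migration: Band 2 − 287 → 2759; Band 4 − 287 → 1964
Giving 710 / 2759 / 1105 / 1964 / 6006.
After projecting period 2:
Births: 1105 × 0.296 = 327
Band 2: 710 × 0.967 = 687
Band 3: 2759 × 0.961 = 2651
Band 4: 1105 × 0.938 = 1036
Band 5: 1964 × 0.946 + 6006 × 0.64 = 1858 + 3844 = 5702
Net migration: Band 2 − 287 → 400; Band 4 − 287 → 749
Giving 327 / 400 / 2651 / 749 / 5702.
After projecting period 3:
Births: 2651 × 0.296 = 785
Band 2: 327 × 0.967 = 316
Band 3: 400 × 0.961 = 384
Band 4: 2651 × 0.938 = 2487
Band 5: 749 × 0.946 + 5702 × 0.64 = 709 + 3649 = 4358
Net migration: Band 2 − 287 → 29; Band 4 − 287 → 2200
Giving 785 / 29 / 384 / 2200 / 4358.
After projecting period 4:
Births: 384 × 0.296 = 114
Band 2: 785 × 0.967 = 759
Band 3: 29 × 0.961 = 28
Band 4: 384 × 0.938 = 360
Band 5: 2200 × 0.946 + 4358 × 0.64 = 2081 + 2789 = 4870
Net migration: Band 2 − 287 → 472; Band 4 − 287 → 73
Giving 114 / 472 / 28 / 73 / 4870.
Dependents (band 0–9 + band 40+) = 114 + 4870 = 4984; working-age = 573; ratio = 4984/573 × 100 = 869.8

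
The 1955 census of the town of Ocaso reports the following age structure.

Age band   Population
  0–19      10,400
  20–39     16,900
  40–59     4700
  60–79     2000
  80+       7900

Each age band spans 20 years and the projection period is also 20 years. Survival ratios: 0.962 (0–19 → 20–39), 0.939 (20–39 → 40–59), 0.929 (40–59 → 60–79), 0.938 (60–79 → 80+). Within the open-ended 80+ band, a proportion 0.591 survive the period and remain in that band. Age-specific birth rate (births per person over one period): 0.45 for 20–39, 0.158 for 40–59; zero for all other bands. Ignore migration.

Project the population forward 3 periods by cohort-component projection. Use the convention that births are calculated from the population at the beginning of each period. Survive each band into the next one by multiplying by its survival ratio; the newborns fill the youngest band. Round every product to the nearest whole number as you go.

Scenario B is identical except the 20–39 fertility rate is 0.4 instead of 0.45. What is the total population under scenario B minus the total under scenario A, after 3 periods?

— Period 1 —
Births: 16900 × 0.45 = 7605, 4700 × 0.158 = 743 ⇒ total 8348
20–39: 10400 × 0.962 = 10005
40–59: 16900 × 0.939 = 15869
60–79: 4700 × 0.929 = 4366
80+: 2000 × 0.938 + 7900 × 0.591 = 1876 + 4669 = 6545
End of period: [8348, 10005, 15869, 4366, 6545]
— Period 2 —
Births: 10005 × 0.45 = 4502, 15869 × 0.158 = 2507 ⇒ total 7009
20–39: 8348 × 0.962 = 8031
40–59: 10005 × 0.939 = 9395
60–79: 15869 × 0.929 = 14742
80+: 4366 × 0.938 + 6545 × 0.591 = 4095 + 3868 = 7963
End of period: [7009, 8031, 9395, 14742, 7963]
— Period 3 —
Births: 8031 × 0.45 = 3614, 9395 × 0.158 = 1484 ⇒ total 5098
20–39: 7009 × 0.962 = 6743
40–59: 8031 × 0.939 = 7541
60–79: 9395 × 0.929 = 8728
80+: 14742 × 0.938 + 7963 × 0.591 = 13828 + 4706 = 18534
End of period: [5098, 6743, 7541, 8728, 18534]
Scenario A total after 3 periods: 46644
Scenario B projection —
— Period 1 —
Births: 16900 × 0.4 = 6760, 4700 × 0.158 = 743 ⇒ total 7503
20–39: 10400 × 0.962 = 10005
40–59: 16900 × 0.939 = 15869
60–79: 4700 × 0.929 = 4366
80+: 2000 × 0.938 + 7900 × 0.591 = 1876 + 4669 = 6545
End of period: [7503, 10005, 15869, 4366, 6545]
— Period 2 —
Births: 10005 × 0.4 = 4002, 15869 × 0.158 = 2507 ⇒ total 6509
20–39: 7503 × 0.962 = 7218
40–59: 10005 × 0.939 = 9395
60–79: 15869 × 0.929 = 14742
80+: 4366 × 0.938 + 6545 × 0.591 = 4095 + 3868 = 7963
End of period: [6509, 7218, 9395, 14742, 7963]
— Period 3 —
Births: 7218 × 0.4 = 2887, 9395 × 0.158 = 1484 ⇒ total 4371
20–39: 6509 × 0.962 = 6262
40–59: 7218 × 0.939 = 6778
60–79: 9395 × 0.929 = 8728
80+: 14742 × 0.938 + 7963 × 0.591 = 13828 + 4706 = 18534
End of period: [4371, 6262, 6778, 8728, 18534]
Scenario B total after 3 periods: 44673
Difference B − A = 44673 − 46644 = -1971

-1971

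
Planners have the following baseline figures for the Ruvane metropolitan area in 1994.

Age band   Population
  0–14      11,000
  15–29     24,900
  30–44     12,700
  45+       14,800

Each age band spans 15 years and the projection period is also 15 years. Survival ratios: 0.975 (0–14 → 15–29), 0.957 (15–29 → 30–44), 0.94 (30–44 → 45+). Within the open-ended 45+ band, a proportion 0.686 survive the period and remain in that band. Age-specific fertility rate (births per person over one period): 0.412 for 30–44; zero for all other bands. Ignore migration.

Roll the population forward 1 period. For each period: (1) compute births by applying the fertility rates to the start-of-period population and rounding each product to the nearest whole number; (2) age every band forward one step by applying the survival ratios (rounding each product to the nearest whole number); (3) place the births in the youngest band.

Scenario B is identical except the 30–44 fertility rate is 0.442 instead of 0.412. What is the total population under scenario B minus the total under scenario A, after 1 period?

381

After projecting period 1:
Births: 12700 * 0.412 = 5232
15–29: 11000 * 0.975 = 10725
30–44: 24900 * 0.957 = 23829
45+: 12700 * 0.94 + 14800 * 0.686 = 11938 + 10153 = 22091
End of period: [5232, 10725, 23829, 22091]
Scenario A total after 1 period: 61877
Scenario B projection —
After projecting period 1:
Births: 12700 * 0.442 = 5613
15–29: 11000 * 0.975 = 10725
30–44: 24900 * 0.957 = 23829
45+: 12700 * 0.94 + 14800 * 0.686 = 11938 + 10153 = 22091
End of period: [5613, 10725, 23829, 22091]
Scenario B total after 1 period: 62258
Difference B − A = 62258 − 61877 = 381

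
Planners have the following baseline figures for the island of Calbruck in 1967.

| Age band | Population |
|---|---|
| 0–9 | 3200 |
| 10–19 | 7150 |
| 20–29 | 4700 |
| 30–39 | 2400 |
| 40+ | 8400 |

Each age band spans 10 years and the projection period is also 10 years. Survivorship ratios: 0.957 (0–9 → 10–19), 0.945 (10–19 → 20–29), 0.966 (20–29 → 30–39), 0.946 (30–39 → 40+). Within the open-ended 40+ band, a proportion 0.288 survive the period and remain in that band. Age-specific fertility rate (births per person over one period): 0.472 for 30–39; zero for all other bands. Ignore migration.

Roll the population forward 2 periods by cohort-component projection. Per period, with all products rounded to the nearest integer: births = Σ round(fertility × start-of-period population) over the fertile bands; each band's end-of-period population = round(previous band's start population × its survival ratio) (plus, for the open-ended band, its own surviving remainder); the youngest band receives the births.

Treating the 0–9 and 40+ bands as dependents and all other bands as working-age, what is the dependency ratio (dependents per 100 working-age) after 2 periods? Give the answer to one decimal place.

Call the bands 1 to 5, youngest first.
Period 1.
Births: 2400 * 0.472 = 1133
Band 2: 3200 * 0.957 = 3062
Band 3: 7150 * 0.945 = 6757
Band 4: 4700 * 0.966 = 4540
Band 5: 2400 * 0.946 + 8400 * 0.288 = 2270 + 2419 = 4689
Population now: 0–9=1133, 10–19=3062, 20–29=6757, 30–39=4540, 40+=4689
Period 2.
Births: 4540 * 0.472 = 2143
Band 2: 1133 * 0.957 = 1084
Band 3: 3062 * 0.945 = 2894
Band 4: 6757 * 0.966 = 6527
Band 5: 4540 * 0.946 + 4689 * 0.288 = 4295 + 1350 = 5645
Population now: 0–9=2143, 10–19=1084, 20–29=2894, 30–39=6527, 40+=5645
Dependents (band 0–9 + band 40+) = 2143 + 5645 = 7788; working-age = 10505; ratio = 7788/10505 × 100 = 74.1

74.1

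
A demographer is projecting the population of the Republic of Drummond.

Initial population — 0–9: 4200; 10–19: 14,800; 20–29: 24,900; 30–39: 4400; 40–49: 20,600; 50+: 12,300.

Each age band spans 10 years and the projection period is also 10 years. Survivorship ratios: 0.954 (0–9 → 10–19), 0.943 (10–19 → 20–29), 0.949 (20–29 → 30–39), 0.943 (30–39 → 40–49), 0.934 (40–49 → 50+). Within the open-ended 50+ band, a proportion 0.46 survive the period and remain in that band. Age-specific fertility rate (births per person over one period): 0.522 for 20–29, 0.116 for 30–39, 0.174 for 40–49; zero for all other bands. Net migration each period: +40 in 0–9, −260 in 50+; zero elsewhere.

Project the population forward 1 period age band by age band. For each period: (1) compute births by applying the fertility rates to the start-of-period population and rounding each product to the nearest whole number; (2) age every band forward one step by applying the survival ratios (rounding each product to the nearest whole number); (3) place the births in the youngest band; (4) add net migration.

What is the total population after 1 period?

Call the bands 1 to 6, youngest first.
— Period 1 —
Births: 24900 × 0.522 = 12998, 4400 × 0.116 = 510, 20600 × 0.174 = 3584 → total 17092
Band 2: 4200 × 0.954 = 4007
Band 3: 14800 × 0.943 = 13956
Band 4: 24900 × 0.949 = 23630
Band 5: 4400 × 0.943 = 4149
Band 6: 20600 × 0.934 + 12300 × 0.46 = 19240 + 5658 = 24898
Net migration: Band 1 + 40 → 17132; Band 6 − 260 → 24638
→ [17132, 4007, 13956, 23630, 4149, 24638]
Total after period 1: 17132 + 4007 + 13956 + 23630 + 4149 + 24638 = 87512

87512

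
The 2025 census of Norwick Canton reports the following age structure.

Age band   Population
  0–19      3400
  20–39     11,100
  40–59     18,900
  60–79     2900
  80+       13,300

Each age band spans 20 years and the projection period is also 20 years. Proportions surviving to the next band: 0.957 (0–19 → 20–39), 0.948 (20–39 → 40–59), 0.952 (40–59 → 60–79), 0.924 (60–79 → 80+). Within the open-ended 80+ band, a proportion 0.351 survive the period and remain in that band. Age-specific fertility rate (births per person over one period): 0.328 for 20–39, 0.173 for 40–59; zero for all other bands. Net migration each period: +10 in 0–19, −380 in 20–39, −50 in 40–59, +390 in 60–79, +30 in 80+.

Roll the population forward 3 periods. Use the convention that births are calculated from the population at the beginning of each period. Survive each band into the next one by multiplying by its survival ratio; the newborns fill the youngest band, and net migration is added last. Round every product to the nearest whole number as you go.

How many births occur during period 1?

6911

Period 1:
Births: 11100 * 0.328 = 3641, 18900 * 0.173 = 3270 → 6911
20–39: 3400 * 0.957 = 3254
40–59: 11100 * 0.948 = 10523
60–79: 18900 * 0.952 = 17993
80+: 2900 * 0.924 + 13300 * 0.351 = 2680 + 4668 = 7348
Net migration: 0–19 + 10 → 6921; 20–39 − 380 → 2874; 40–59 − 50 → 10473; 60–79 + 390 → 18383; 80+ + 30 → 7378
Giving 6921 / 2874 / 10473 / 18383 / 7378.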